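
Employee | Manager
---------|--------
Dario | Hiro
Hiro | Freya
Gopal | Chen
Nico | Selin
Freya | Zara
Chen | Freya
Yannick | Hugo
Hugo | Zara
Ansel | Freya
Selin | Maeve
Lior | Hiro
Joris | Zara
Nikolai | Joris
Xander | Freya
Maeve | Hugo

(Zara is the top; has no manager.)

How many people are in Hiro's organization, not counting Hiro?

Hiro directly manages Dario, Lior. Dario has no reports. Lior has no reports. So Hiro's organization is 2 direct reports plus everyone under them: 1 + 1 = 2.

2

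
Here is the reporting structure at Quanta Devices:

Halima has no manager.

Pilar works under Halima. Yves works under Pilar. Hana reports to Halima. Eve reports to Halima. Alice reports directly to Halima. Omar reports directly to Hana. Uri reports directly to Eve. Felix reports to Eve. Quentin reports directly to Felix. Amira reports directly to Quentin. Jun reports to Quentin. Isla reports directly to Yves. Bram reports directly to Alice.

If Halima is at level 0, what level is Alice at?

1

Chain from Alice up to Halima: Alice → Halima. That is 1 step up, so Alice is 1 level below Halima.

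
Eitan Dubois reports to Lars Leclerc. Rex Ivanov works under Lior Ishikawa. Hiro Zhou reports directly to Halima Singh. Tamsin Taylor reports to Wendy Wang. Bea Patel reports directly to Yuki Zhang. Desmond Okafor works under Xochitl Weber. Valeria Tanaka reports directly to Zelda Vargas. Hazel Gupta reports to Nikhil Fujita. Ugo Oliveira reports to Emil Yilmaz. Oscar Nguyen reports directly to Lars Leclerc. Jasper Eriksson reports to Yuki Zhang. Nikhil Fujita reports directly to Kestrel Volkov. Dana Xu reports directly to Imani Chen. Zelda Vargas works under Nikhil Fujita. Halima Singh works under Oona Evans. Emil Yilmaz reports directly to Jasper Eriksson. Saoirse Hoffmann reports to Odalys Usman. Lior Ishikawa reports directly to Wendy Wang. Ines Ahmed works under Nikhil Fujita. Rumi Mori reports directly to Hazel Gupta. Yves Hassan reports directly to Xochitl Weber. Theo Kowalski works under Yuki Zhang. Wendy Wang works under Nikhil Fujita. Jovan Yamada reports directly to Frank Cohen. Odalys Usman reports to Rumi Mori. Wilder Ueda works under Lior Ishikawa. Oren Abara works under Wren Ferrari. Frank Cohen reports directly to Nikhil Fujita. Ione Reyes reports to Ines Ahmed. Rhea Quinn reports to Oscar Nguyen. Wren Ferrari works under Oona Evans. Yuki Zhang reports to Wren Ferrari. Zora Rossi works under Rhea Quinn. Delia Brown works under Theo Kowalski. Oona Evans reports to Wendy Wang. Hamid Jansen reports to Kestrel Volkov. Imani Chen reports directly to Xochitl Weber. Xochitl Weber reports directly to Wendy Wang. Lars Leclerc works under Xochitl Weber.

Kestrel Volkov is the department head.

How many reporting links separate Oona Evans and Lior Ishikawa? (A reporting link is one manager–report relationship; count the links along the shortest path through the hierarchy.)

2

Oona Evans is 1 level below Wendy Wang, and Lior Ishikawa is 1 level below Wendy Wang (their lowest common manager). The shortest path runs up from Oona Evans to Wendy Wang and back down to Lior Ishikawa: 1 + 1 = 2 links.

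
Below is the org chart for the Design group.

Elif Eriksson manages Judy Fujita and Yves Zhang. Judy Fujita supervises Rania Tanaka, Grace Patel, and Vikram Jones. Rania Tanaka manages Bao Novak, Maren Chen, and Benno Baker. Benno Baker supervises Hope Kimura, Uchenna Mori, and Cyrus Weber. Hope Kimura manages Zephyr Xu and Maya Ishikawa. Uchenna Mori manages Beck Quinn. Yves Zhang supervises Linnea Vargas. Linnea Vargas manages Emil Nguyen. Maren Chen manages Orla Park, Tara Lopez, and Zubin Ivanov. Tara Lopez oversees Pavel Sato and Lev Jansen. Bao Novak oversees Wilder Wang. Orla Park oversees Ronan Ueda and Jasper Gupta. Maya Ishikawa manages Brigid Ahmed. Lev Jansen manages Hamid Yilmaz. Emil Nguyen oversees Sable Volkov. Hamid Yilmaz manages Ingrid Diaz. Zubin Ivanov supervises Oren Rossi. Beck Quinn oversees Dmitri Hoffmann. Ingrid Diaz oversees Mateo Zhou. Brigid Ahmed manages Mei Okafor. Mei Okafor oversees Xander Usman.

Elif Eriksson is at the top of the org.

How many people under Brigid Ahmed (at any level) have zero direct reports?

The only person in Brigid Ahmed's organization with no one reporting to them is Xander Usman. That is 1.

1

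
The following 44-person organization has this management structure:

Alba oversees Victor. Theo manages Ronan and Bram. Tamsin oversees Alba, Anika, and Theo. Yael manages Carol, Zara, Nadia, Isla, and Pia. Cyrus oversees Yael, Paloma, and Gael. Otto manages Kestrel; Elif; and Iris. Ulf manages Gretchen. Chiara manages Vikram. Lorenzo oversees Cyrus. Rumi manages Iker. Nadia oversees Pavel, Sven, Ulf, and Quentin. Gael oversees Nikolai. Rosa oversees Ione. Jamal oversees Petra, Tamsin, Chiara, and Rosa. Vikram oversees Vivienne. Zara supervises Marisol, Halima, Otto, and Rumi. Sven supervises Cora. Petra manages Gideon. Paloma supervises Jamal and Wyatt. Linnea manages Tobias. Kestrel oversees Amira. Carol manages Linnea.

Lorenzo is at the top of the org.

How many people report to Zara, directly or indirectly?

Zara directly manages Otto, Rumi, Halima, Marisol. Under Otto: Iris, Elif, Kestrel, Amira (4). Under Rumi: Iker (1). Halima has no reports. Marisol has no reports. So Zara's organization is 4 direct reports plus everyone under them: 5 + 2 + 1 + 1 = 9.

9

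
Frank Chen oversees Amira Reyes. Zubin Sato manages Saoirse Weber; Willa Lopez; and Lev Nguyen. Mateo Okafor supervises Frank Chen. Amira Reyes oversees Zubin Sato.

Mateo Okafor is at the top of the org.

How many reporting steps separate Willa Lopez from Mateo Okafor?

4

Chain from Willa Lopez up to Mateo Okafor: Willa Lopez → Zubin Sato → Amira Reyes → Frank Chen → Mateo Okafor. That is 4 steps up, so Willa Lopez is 4 levels below Mateo Okafor.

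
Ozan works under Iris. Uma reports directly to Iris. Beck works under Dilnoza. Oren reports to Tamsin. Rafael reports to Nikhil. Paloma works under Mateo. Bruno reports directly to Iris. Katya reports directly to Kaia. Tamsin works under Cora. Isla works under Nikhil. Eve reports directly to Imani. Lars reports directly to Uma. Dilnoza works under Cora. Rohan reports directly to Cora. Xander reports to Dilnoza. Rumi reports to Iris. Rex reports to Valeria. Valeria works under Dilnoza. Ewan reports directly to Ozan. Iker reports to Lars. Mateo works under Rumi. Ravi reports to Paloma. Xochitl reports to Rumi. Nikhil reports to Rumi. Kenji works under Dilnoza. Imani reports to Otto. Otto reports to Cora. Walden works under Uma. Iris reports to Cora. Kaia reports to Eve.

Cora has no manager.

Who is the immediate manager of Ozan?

Iris

Ozan reports directly to Iris.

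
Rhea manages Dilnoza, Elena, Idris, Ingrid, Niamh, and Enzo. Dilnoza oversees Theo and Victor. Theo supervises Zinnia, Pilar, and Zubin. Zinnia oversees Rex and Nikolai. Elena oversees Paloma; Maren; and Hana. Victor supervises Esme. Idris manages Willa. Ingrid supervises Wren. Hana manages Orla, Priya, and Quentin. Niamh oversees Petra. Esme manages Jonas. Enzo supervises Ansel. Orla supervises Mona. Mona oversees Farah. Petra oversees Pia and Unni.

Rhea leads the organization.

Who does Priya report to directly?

Hana

Priya reports directly to Hana.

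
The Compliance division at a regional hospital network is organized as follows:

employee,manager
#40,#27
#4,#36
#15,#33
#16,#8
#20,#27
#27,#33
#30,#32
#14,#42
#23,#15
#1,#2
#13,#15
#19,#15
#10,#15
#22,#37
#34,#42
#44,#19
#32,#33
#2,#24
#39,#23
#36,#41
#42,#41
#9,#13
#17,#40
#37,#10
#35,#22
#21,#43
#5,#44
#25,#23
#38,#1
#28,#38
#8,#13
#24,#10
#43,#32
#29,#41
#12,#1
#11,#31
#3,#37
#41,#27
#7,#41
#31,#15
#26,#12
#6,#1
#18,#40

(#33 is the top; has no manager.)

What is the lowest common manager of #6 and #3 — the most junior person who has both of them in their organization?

#6's chain of managers is #1, #2, #24, #10, #15, #33. #3's chain of managers is #37, #10, #15, #33. The first manager that appears in both chains is #10.

#10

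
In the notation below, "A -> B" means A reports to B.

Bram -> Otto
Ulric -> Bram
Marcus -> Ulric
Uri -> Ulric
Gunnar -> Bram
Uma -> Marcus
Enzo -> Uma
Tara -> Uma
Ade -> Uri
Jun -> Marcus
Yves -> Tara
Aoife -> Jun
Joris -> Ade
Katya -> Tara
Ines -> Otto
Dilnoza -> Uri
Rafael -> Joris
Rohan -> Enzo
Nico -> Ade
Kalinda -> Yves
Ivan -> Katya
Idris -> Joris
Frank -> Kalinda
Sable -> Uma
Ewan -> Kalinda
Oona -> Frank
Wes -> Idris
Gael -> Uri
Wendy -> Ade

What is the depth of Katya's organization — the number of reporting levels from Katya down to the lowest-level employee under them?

1

The longest chain under Katya runs Katya → Ivan, which is 1 level below Katya.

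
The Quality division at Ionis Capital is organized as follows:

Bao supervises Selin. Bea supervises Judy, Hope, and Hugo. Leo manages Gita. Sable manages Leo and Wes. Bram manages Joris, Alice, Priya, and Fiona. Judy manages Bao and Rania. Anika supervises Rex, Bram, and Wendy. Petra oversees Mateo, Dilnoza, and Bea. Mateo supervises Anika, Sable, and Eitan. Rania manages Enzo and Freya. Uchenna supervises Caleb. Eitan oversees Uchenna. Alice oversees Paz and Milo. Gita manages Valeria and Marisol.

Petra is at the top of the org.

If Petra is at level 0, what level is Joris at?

Chain from Joris up to Petra: Joris → Bram → Anika → Mateo → Petra. That is 4 steps up, so Joris is 4 levels below Petra.

4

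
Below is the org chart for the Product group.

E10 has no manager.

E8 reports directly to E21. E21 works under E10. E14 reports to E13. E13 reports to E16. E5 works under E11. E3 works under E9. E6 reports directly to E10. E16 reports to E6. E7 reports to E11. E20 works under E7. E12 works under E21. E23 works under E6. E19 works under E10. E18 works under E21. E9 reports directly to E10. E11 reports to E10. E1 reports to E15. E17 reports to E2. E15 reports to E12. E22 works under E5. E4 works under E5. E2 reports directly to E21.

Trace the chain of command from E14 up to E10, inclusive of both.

E14 -> E13 -> E16 -> E6 -> E10

E14 reports to E13. E13 reports to E16. E16 reports to E6. E6 reports to E10. E10 is at the top.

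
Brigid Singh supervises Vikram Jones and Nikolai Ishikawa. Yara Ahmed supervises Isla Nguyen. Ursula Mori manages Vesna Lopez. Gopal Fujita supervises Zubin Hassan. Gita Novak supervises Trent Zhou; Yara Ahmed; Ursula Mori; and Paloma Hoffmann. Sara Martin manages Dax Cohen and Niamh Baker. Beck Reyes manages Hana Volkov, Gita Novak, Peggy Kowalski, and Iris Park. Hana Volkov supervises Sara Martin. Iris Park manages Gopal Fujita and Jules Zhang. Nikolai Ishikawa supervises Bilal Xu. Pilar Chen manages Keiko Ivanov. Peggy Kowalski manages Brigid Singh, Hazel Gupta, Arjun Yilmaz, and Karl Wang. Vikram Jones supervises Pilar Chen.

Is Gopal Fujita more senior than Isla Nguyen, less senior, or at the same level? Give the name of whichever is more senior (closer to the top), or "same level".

Gopal Fujita is 2 levels below Beck Reyes; Isla Nguyen is 3. Gopal Fujita is higher.

Gopal Fujita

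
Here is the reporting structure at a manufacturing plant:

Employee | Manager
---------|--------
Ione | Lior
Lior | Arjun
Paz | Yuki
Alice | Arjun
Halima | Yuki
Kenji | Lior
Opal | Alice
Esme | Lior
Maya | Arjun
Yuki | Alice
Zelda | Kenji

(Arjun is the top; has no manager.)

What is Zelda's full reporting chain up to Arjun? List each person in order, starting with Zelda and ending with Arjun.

Zelda -> Kenji -> Lior -> Arjun

Zelda reports to Kenji. Kenji reports to Lior. Lior reports to Arjun. Arjun is at the top.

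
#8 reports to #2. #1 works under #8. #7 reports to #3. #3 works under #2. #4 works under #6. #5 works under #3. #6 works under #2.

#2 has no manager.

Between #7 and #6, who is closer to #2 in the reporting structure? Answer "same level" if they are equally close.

#6

#7 is 2 levels below #2; #6 is 1. #6 is higher.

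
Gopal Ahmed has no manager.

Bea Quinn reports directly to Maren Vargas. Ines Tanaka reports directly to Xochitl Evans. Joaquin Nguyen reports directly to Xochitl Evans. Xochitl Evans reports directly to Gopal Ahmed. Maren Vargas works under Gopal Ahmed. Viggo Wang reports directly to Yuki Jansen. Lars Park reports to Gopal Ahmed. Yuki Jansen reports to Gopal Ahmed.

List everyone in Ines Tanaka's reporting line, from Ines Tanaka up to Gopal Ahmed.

Ines Tanaka reports to Xochitl Evans. Xochitl Evans reports to Gopal Ahmed. Gopal Ahmed is at the top.

Ines Tanaka -> Xochitl Evans -> Gopal Ahmed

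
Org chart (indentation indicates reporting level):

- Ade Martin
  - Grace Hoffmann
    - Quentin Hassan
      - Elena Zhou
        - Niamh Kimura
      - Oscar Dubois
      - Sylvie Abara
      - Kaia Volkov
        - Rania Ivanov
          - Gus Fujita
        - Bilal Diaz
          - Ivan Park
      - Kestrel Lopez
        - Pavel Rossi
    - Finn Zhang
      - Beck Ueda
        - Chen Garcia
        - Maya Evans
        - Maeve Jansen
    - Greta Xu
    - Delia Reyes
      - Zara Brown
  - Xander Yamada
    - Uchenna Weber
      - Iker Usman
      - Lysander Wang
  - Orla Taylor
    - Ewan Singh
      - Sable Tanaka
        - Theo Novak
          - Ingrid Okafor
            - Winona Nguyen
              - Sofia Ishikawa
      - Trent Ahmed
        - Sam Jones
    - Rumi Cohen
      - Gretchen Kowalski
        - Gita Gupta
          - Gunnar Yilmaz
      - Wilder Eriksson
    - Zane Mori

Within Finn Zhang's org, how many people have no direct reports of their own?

The people in Finn Zhang's organization with no one reporting to them are Maeve Jansen, Maya Evans, Chen Garcia. That is 3.

3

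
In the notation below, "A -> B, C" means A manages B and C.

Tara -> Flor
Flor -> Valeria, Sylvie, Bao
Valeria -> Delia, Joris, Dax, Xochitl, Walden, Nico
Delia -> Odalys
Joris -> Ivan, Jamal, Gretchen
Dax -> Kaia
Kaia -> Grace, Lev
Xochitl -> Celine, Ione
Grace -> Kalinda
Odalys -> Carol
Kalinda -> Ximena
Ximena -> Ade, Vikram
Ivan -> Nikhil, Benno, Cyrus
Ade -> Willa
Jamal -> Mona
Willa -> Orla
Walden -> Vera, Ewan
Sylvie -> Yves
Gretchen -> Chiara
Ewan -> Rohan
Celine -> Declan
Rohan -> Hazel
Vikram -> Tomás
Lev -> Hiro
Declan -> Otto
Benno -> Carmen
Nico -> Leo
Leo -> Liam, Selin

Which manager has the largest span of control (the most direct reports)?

Valeria

Direct-report counts: Tara has 1; Flor has 3; Sylvie has 1; Valeria has 6; Nico has 1; Leo has 2; Walden has 2; Ewan has 1; Rohan has 1; Xochitl has 2; Celine has 1; Declan has 1; Dax has 1; Kaia has 2; Lev has 1; Grace has 1; Kalinda has 1; Ximena has 2; Vikram has 1; Ade has 1; Willa has 1; Joris has 3; Gretchen has 1; Jamal has 1; Ivan has 3; Benno has 1; Delia has 1; Odalys has 1. The largest is 6, held by Valeria.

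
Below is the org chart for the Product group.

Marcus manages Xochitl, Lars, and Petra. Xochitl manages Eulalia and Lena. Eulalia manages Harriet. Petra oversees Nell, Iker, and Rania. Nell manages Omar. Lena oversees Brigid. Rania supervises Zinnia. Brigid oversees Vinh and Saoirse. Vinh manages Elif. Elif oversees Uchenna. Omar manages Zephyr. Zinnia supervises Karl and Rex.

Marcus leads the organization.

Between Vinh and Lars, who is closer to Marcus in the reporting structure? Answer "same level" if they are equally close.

Lars

Vinh is 4 levels below Marcus; Lars is 1. Lars is higher.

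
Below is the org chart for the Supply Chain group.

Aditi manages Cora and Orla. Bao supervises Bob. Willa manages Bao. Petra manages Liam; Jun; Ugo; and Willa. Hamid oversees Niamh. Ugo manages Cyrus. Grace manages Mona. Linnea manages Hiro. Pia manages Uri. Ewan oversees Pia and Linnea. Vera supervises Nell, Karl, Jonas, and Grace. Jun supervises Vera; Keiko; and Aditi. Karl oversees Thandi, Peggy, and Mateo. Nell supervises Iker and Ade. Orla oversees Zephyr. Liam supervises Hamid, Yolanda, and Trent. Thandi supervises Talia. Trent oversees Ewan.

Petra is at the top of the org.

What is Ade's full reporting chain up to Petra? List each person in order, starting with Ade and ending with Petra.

Ade -> Nell -> Vera -> Jun -> Petra

Ade reports to Nell. Nell reports to Vera. Vera reports to Jun. Jun reports to Petra. Petra is at the top.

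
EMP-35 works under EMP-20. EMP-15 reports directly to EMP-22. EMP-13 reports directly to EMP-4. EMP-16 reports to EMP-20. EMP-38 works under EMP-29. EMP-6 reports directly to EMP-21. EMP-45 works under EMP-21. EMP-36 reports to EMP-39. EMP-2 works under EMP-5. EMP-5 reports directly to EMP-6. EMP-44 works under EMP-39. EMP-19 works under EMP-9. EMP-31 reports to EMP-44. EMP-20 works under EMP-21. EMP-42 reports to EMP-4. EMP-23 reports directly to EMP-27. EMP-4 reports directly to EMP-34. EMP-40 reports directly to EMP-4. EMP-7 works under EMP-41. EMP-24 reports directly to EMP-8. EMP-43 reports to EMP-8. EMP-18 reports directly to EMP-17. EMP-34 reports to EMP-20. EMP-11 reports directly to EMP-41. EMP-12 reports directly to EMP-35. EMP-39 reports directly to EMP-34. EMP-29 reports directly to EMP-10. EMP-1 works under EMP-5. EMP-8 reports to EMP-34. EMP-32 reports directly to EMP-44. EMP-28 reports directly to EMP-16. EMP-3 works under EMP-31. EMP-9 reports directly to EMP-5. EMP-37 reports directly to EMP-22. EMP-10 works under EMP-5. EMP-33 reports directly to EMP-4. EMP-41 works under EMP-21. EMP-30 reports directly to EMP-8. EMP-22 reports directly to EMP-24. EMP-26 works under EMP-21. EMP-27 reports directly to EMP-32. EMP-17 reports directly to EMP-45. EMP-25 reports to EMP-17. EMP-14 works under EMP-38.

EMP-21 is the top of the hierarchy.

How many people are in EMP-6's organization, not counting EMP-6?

9

EMP-6 directly manages EMP-5. Under EMP-5: EMP-2, EMP-9, EMP-19, EMP-1, EMP-10, EMP-29, EMP-38, EMP-14 (8). That's 9 in total.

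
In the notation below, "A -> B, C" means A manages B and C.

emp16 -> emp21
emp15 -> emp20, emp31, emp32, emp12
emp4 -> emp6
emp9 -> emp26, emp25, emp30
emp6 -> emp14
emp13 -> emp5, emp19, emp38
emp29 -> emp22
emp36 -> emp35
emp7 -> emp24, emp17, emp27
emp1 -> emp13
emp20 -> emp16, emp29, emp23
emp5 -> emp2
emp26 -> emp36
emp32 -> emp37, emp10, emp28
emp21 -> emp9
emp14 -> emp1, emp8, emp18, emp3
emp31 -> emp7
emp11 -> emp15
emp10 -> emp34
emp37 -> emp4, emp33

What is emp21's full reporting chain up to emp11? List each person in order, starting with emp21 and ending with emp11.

emp21 reports to emp16. emp16 reports to emp20. emp20 reports to emp15. emp15 reports to emp11. emp11 is at the top.

emp21 -> emp16 -> emp20 -> emp15 -> emp11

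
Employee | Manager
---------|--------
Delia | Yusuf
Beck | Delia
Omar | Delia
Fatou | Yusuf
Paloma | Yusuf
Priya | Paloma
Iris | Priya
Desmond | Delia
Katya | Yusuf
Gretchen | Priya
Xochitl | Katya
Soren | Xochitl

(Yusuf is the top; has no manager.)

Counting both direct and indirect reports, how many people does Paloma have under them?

3

Paloma directly manages Priya. Under Priya: Gretchen, Iris (2). That's 3 in total.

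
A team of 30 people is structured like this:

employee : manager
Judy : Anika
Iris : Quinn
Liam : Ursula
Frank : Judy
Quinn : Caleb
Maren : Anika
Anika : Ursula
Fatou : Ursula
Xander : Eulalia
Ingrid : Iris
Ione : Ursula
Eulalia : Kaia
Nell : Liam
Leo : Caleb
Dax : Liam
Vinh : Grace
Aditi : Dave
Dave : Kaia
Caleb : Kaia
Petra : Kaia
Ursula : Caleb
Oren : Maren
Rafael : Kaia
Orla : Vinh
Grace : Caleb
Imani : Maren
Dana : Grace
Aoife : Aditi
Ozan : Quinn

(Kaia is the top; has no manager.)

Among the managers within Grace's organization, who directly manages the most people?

Direct-report counts within Grace's organization: Grace has 2; Vinh has 1. The largest is 2, held by Grace.

Grace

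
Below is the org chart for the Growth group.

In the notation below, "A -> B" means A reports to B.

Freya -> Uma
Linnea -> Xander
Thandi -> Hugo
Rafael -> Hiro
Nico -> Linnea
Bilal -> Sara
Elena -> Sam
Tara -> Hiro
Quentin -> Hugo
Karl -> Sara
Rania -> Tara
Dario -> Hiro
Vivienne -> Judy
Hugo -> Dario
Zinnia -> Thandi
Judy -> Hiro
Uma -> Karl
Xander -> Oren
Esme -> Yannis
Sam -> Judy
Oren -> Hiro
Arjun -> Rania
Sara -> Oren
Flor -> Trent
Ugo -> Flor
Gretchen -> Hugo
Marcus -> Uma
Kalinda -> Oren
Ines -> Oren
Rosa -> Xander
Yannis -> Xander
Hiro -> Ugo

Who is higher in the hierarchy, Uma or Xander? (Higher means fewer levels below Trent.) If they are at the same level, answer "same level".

Xander

Uma is 7 levels below Trent; Xander is 5. Xander is higher.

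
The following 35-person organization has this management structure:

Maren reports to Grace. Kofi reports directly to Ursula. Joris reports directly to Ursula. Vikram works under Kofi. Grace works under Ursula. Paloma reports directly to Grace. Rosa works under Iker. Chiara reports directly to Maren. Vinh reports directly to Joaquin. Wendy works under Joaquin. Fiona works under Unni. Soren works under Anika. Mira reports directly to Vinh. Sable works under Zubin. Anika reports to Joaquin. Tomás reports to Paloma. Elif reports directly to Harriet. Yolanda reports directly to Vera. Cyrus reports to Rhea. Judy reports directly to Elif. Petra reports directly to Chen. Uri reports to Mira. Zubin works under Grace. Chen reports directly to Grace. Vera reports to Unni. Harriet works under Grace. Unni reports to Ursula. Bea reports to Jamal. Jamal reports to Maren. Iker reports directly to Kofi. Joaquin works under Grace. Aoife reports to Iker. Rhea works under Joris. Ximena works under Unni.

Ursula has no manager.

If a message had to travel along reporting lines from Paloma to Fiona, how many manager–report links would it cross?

Paloma is 2 levels below Ursula, and Fiona is 2 levels below Ursula (their lowest common manager). The shortest path runs up from Paloma to Ursula and back down to Fiona: 2 + 2 = 4 links.

4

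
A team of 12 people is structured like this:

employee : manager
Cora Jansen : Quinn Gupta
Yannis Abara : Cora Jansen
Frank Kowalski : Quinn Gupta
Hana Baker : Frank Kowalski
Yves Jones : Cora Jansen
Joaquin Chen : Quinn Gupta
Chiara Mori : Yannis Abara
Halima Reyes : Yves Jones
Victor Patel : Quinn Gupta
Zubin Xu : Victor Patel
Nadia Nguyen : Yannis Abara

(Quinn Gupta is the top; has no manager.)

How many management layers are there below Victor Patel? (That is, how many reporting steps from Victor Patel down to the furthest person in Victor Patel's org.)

The longest chain under Victor Patel runs Victor Patel → Zubin Xu, which is 1 level below Victor Patel.

1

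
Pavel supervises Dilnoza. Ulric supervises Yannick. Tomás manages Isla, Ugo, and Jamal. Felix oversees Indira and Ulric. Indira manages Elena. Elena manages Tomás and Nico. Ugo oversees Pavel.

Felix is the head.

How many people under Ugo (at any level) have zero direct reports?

The only person in Ugo's organization with no one reporting to them is Dilnoza. That is 1.

1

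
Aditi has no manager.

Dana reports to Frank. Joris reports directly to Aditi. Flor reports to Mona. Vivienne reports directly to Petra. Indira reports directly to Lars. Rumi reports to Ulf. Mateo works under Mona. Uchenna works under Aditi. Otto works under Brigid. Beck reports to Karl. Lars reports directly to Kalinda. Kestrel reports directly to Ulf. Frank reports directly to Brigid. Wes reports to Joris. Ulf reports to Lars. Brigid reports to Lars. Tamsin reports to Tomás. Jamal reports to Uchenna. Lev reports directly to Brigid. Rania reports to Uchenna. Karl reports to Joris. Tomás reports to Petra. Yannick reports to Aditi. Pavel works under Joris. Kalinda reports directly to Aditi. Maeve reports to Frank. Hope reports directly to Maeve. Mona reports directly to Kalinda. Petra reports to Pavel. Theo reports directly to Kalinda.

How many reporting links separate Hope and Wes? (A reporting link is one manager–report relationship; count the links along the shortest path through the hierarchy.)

Hope is 6 levels below Aditi, and Wes is 2 levels below Aditi (their lowest common manager). The shortest path runs up from Hope to Aditi and back down to Wes: 6 + 2 = 8 links.

8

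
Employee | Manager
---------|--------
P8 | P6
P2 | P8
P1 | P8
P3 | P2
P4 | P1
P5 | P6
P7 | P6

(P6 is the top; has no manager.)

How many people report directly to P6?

P6 directly manages P8, P5, P7. That is 3 direct reports.

3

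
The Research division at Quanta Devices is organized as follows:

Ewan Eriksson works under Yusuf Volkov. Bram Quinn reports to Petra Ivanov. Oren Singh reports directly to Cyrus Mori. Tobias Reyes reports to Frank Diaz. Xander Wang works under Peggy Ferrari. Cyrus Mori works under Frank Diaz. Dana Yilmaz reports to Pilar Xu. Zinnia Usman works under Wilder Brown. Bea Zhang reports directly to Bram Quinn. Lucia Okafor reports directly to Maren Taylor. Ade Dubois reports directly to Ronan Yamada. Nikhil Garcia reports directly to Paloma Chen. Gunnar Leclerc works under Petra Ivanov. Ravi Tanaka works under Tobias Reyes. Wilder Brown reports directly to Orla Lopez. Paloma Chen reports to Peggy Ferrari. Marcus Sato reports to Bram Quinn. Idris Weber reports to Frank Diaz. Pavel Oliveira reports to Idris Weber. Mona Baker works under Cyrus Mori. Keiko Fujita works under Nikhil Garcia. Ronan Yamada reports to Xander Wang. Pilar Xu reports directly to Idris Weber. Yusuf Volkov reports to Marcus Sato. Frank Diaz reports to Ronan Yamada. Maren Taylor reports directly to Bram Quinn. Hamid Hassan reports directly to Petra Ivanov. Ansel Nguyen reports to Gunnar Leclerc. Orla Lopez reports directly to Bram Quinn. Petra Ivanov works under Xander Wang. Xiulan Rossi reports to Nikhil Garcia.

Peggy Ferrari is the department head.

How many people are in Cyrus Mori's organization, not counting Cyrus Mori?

Cyrus Mori directly manages Oren Singh, Mona Baker. Oren Singh has no reports. Mona Baker has no reports. So Cyrus Mori's organization is 2 direct reports plus everyone under them: 1 + 1 = 2.

2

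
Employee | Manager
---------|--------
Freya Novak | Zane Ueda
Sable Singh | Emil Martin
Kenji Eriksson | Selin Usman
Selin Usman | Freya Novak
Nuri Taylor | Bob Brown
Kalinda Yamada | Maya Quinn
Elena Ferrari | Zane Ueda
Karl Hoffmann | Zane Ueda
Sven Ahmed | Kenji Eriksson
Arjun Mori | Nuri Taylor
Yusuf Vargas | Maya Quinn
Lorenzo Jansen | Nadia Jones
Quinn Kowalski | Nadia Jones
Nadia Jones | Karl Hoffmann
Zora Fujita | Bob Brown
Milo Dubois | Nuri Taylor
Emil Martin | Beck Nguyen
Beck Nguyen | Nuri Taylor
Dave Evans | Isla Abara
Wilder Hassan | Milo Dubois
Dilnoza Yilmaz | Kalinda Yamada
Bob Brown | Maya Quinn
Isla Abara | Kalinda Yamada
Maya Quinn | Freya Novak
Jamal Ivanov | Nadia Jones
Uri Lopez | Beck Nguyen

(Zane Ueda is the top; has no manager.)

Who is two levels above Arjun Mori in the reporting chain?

Bob Brown

Arjun Mori reports to Nuri Taylor, and Nuri Taylor reports to Bob Brown. So Arjun Mori's skip-level manager is Bob Brown.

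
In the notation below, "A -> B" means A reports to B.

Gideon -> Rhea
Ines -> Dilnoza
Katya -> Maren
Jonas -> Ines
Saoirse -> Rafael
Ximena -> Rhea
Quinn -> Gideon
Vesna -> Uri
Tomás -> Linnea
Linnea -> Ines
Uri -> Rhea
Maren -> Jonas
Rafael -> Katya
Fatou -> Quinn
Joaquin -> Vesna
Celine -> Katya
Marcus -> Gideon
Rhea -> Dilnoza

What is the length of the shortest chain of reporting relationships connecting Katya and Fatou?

Katya is 4 levels below Dilnoza, and Fatou is 4 levels below Dilnoza (their lowest common manager). The shortest path runs up from Katya to Dilnoza and back down to Fatou: 4 + 4 = 8 links.

8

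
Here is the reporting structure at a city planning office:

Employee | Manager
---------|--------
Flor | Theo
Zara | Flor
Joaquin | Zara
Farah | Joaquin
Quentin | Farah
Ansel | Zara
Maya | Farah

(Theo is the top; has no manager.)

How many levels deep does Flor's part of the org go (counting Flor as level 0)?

4

The longest chain under Flor runs Flor → Zara → Joaquin → Farah → Maya, which is 4 levels below Flor.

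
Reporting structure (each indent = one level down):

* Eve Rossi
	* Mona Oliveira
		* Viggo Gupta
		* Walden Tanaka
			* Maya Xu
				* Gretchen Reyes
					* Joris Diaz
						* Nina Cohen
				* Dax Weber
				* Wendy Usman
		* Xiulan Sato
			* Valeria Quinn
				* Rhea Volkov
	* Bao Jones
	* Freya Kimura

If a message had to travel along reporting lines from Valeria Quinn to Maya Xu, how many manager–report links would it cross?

4

Valeria Quinn is 2 levels below Mona Oliveira, and Maya Xu is 2 levels below Mona Oliveira (their lowest common manager). The shortest path runs up from Valeria Quinn to Mona Oliveira and back down to Maya Xu: 2 + 2 = 4 links.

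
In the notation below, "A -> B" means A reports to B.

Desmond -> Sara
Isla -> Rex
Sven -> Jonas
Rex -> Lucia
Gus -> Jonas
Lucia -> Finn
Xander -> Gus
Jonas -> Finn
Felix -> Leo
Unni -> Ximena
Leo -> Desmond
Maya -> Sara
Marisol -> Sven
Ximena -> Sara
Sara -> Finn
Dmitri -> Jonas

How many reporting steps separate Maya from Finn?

2

Chain from Maya up to Finn: Maya → Sara → Finn. That is 2 steps up, so Maya is 2 levels below Finn.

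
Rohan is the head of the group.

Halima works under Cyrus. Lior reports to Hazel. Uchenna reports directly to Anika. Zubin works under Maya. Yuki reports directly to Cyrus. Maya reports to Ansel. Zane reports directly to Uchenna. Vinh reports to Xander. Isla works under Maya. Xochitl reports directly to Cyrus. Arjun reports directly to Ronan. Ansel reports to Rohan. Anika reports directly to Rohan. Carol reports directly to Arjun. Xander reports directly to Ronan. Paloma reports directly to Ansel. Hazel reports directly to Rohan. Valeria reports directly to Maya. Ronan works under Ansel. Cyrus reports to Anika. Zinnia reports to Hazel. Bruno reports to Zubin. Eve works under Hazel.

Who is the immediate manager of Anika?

Rohan

Anika reports directly to Rohan.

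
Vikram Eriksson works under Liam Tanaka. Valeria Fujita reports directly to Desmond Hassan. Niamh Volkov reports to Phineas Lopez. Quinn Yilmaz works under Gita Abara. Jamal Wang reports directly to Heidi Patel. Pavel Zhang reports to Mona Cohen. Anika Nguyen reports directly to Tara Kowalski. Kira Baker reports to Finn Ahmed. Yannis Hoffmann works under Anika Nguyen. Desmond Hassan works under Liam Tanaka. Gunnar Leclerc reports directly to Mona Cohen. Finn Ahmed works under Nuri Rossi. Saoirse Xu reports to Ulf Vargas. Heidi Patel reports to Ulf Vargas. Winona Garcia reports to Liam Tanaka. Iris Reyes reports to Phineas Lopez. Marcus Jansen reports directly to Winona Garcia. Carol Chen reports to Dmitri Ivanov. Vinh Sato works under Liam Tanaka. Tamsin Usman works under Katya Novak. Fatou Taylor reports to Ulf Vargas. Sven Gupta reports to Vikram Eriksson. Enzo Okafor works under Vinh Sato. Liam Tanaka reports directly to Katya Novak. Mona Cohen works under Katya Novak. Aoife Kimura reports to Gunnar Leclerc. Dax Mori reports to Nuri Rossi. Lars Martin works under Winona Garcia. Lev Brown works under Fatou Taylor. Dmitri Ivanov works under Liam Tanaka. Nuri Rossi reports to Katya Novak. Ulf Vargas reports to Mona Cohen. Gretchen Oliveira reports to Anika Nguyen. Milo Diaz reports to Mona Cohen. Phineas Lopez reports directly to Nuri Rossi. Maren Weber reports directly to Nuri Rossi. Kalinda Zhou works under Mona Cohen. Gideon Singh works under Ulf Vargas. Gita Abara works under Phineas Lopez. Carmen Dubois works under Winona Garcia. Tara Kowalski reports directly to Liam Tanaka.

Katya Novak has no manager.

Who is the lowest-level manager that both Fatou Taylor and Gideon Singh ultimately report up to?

Ulf Vargas

Fatou Taylor's chain of managers is Ulf Vargas, Mona Cohen, Katya Novak. Gideon Singh's chain of managers is Ulf Vargas, Mona Cohen, Katya Novak. The first manager that appears in both chains is Ulf Vargas.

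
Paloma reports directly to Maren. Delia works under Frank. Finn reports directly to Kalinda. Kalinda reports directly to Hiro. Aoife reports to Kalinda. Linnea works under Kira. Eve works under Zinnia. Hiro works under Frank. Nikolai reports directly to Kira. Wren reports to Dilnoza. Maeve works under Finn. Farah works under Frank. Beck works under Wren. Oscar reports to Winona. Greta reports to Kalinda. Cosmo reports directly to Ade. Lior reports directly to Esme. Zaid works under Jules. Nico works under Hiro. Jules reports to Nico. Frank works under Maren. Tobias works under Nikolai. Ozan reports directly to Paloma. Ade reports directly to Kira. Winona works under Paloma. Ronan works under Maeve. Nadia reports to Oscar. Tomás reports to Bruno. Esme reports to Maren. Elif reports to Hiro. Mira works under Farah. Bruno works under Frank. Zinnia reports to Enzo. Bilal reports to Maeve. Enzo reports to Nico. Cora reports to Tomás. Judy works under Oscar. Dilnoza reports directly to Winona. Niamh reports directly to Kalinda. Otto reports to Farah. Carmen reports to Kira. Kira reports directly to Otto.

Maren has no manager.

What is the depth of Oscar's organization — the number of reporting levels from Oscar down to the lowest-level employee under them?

The longest chain under Oscar runs Oscar → Nadia, which is 1 level below Oscar.

1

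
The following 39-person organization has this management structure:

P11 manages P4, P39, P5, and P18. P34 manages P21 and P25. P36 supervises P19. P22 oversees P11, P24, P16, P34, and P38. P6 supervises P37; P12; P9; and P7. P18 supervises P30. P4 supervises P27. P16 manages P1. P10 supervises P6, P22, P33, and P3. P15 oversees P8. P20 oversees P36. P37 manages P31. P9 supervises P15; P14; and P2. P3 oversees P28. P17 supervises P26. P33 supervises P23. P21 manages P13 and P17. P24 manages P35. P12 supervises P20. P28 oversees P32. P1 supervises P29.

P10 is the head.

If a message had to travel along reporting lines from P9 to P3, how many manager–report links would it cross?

3

P9 is 2 levels below P10, and P3 is 1 level below P10 (their lowest common manager). The shortest path runs up from P9 to P10 and back down to P3: 2 + 1 = 3 links.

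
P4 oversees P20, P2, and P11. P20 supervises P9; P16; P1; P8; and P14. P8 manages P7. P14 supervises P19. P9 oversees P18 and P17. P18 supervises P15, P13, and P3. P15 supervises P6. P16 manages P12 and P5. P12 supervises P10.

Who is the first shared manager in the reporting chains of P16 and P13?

P16's chain of managers is P20, P4. P13's chain of managers is P18, P9, P20, P4. The first manager that appears in both chains is P20.

P20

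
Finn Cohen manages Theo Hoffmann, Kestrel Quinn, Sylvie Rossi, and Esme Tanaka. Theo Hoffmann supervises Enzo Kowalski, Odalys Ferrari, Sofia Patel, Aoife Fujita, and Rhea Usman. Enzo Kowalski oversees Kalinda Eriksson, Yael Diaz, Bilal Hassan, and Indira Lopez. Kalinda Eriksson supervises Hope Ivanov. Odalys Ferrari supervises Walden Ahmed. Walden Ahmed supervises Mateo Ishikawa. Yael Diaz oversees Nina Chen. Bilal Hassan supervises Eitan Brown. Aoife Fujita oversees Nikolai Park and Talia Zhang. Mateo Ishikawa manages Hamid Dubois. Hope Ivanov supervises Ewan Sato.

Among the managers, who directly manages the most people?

Theo Hoffmann

Direct-report counts: Finn Cohen has 4; Theo Hoffmann has 5; Aoife Fujita has 2; Odalys Ferrari has 1; Walden Ahmed has 1; Mateo Ishikawa has 1; Enzo Kowalski has 4; Bilal Hassan has 1; Yael Diaz has 1; Kalinda Eriksson has 1; Hope Ivanov has 1. The largest is 5, held by Theo Hoffmann.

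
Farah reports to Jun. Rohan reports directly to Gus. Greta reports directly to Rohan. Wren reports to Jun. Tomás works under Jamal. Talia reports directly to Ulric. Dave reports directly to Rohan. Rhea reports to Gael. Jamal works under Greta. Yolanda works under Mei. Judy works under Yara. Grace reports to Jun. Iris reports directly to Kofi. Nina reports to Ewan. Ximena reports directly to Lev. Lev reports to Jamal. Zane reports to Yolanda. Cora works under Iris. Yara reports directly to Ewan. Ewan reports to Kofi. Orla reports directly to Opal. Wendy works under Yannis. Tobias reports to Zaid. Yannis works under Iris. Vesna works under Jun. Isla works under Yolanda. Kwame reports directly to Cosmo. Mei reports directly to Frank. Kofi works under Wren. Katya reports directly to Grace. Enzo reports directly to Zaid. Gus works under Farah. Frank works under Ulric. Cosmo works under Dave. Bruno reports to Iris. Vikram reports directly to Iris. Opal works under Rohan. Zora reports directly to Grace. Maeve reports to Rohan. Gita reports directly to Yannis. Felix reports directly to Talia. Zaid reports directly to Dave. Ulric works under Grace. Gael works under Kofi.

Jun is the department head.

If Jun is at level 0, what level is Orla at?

Chain from Orla up to Jun: Orla → Opal → Rohan → Gus → Farah → Jun. That is 5 steps up, so Orla is 5 levels below Jun.

5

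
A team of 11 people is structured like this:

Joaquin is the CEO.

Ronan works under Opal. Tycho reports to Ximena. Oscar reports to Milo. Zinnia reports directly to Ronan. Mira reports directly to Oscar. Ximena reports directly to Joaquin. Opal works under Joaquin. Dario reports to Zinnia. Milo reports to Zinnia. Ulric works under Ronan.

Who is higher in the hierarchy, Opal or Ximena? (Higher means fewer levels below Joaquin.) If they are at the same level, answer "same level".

same level

Both Opal and Ximena are 1 level below Joaquin.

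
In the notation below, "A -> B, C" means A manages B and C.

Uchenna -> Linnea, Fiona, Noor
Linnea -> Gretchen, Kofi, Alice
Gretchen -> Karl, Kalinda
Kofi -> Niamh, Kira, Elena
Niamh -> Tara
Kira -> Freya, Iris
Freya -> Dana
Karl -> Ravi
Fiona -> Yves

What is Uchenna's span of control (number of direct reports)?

Uchenna directly manages Linnea, Fiona, Noor. That is 3 direct reports.

3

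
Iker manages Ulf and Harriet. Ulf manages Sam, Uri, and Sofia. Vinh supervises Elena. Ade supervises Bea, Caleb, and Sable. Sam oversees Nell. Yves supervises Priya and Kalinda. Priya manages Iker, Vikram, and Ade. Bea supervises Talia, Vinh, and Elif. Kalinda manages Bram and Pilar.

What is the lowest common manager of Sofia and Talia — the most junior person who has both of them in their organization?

Priya

Sofia's chain of managers is Ulf, Iker, Priya, Yves. Talia's chain of managers is Bea, Ade, Priya, Yves. The first manager that appears in both chains is Priya.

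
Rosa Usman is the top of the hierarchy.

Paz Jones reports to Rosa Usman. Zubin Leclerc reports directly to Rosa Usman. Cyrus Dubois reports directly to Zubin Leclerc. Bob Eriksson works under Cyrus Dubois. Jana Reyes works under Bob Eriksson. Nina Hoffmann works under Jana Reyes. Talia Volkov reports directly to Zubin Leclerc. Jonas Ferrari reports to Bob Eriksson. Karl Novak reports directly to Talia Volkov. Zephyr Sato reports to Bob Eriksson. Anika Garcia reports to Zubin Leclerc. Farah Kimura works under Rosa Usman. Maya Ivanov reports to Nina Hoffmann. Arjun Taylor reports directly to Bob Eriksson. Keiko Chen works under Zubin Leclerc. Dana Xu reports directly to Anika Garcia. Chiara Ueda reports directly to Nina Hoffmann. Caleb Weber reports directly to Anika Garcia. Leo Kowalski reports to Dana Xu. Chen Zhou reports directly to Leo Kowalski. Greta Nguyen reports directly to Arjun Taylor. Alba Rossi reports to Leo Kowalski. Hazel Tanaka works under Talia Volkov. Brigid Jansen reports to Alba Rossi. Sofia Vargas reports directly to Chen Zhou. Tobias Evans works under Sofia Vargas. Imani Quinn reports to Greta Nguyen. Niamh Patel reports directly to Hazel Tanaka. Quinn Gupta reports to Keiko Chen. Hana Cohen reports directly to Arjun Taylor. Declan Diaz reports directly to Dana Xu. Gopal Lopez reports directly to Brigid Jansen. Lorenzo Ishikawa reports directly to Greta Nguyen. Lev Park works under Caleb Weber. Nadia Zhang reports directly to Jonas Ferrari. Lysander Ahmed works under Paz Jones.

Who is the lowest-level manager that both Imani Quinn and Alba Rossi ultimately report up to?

Imani Quinn's chain of managers is Greta Nguyen, Arjun Taylor, Bob Eriksson, Cyrus Dubois, Zubin Leclerc, Rosa Usman. Alba Rossi's chain of managers is Leo Kowalski, Dana Xu, Anika Garcia, Zubin Leclerc, Rosa Usman. The first manager that appears in both chains is Zubin Leclerc.

Zubin Leclerc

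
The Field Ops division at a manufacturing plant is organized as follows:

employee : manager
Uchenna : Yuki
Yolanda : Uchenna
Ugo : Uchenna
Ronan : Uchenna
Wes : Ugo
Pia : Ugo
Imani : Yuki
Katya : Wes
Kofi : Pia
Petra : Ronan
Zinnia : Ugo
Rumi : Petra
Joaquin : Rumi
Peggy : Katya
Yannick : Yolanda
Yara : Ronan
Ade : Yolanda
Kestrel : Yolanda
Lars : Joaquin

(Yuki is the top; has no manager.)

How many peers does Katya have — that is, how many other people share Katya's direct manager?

0

Katya reports to Wes, and Wes has no other direct reports. Katya has 0 peers.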